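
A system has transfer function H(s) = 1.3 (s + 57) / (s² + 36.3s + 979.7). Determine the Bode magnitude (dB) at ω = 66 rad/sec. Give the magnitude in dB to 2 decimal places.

|j66 + 57| = √(66² + 57²) = 87.21
|(j66)² + 36.3(j66) + 979.7| = |-3376.3 + j2395.8| = 4140
|H(j66)| = 1.3 × 87.21 / 4140 = 0.027384
20 log₁₀(0.027384) = -31.250 dB

-31.25 dB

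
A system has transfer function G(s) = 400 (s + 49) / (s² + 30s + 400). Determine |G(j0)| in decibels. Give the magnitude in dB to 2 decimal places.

G(0) = 400 × 49 / 400 = 49
20 log₁₀(49) = 33.804 dB

33.80 dB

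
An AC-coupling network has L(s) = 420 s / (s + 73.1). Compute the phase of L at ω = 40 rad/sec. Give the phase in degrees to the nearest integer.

61°

∠(j40) = 90.00°
∠(j40 + 73.1) = arctan(40/73.1) = 28.69°
∠L(j40) = 90.00° − 28.69° = 61.31°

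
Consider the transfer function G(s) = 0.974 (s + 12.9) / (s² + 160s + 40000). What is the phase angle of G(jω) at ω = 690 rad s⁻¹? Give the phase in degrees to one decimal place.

∠(j690 + 12.9) = arctan(690/12.9) = 88.93°
∠[(j690)² + 160(j690) + 40000] = ∠[-4.361e+05 + j1.104e+05] = 165.79°
∠G(j690) = 88.93° − 165.79° = -76.86°

-76.9°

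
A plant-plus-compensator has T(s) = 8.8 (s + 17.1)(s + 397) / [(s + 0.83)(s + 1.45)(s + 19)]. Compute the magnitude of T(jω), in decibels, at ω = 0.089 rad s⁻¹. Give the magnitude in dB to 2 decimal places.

68.28 dB

|j0.089 + 17.1| = √(0.089² + 17.1²) = 17.1
|j0.089 + 397| = √(0.089² + 397²) = 397
|j0.089 + 0.83| = √(0.089² + 0.83²) = 0.8348
|j0.089 + 1.45| = √(0.089² + 1.45²) = 1.453
|j0.089 + 19| = √(0.089² + 19²) = 19
|T(j0.089)| = 8.8 × 17.1 × 397 / (0.8348 × 1.453 × 19) = 2592.8
20 log₁₀(2592.8) = 68.275 dB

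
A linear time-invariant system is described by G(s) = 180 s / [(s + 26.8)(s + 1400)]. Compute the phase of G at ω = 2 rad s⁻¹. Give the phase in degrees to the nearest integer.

86°

∠(j2) = 90.00°
∠(j2 + 26.8) = arctan(2/26.8) = 4.27°
∠(j2 + 1400) = arctan(2/1400) = 0.08°
∠G(j2) = 90.00° − (4.27° + 0.08°) = 85.65°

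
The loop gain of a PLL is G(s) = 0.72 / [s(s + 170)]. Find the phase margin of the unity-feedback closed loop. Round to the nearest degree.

90°

Gain crossover: |G(jω)| = 1 at ω ≈ 0.00424 rad/sec.
∠G(j0.00424) = −90° − arctan(0.00424/170) ≈ -90.00°
PM = 180° + (-90.00°) = 90.00°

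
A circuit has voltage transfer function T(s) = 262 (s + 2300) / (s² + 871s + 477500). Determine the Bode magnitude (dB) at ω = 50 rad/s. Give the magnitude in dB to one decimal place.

2.0 dB

|j50 + 2300| = √(50² + 2300²) = 2301
|(j50)² + 871(j50) + 477500| = |4.75e+05 + j43550| = 4.77e+05
|T(j50)| = 262 × 2301 / 4.77e+05 = 1.2636
20 log₁₀(1.2636) = 2.03 dB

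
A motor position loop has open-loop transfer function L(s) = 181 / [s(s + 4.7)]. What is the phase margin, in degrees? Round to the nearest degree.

Gain crossover: |L(jω)| = 1 at ω ≈ 13 rad/s.
∠L(j13) = −90° − arctan(13/4.7) ≈ -160.19°
PM = 180° + (-160.19°) = 19.81°

20°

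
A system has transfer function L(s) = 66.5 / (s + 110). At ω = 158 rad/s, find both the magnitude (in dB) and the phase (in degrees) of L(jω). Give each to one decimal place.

|L| = -9.2 dB, ∠L = -55.2°

|j158 + 110| = √(158² + 110²) = 192.5
|L(j158)| = 66.5 / 192.5 = 0.34542
20 log₁₀(0.34542) = -9.23 dB
∠(j158 + 110) = arctan(158/110) = 55.15°
∠L(j158) = −55.15° = -55.15°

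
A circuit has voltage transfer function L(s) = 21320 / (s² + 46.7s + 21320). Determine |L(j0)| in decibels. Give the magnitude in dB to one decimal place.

0.0 dB

L(0) = 21320 / 21320 = 1
20 log₁₀(1) = 0.00 dB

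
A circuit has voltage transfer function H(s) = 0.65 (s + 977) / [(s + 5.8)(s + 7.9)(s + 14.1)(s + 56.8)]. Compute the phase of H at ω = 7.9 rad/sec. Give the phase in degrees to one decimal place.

-135.4°

∠(j7.9 + 977) = arctan(7.9/977) = 0.46°
∠(j7.9 + 5.8) = arctan(7.9/5.8) = 53.71°
∠(j7.9 + 7.9) = arctan(7.9/7.9) = 45.00°
∠(j7.9 + 14.1) = arctan(7.9/14.1) = 29.26°
∠(j7.9 + 56.8) = arctan(7.9/56.8) = 7.92°
∠H(j7.9) = 0.46° − (53.71° + 45.00° + 29.26° + 7.92°) = -135.43°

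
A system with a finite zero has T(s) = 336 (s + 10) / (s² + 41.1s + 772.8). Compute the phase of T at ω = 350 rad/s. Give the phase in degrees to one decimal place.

∠(j350 + 10) = arctan(350/10) = 88.36°
∠[(j350)² + 41.1(j350) + 772.8] = ∠[-1.2173e+05 + j14385] = 173.26°
∠T(j350) = 88.36° − 173.26° = -84.90°

-84.9°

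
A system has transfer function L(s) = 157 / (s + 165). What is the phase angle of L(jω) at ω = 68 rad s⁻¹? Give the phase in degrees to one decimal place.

-22.4 deg

∠(j68 + 165) = arctan(68/165) = 22.40°
∠L(j68) = −22.40° = -22.40°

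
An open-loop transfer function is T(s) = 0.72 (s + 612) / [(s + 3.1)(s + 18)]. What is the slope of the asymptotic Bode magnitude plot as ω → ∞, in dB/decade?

With 1 zero and 2 poles, the high-frequency asymptotic slope is 20 × (1 − 2) = -20 dB/decade.

-20 dB/decade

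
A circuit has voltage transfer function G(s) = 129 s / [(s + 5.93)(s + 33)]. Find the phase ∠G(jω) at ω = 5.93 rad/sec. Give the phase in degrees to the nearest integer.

∠(j5.93) = 90.00°
∠(j5.93 + 5.93) = arctan(5.93/5.93) = 45.00°
∠(j5.93 + 33) = arctan(5.93/33) = 10.19°
∠G(j5.93) = 90.00° − (45.00° + 10.19°) = 34.81°

35°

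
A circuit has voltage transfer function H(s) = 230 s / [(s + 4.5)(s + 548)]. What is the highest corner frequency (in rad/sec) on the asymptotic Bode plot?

Break frequencies occur at each pole and zero magnitude: 4.5 rad/sec, 548 rad/sec.
The highest is 548 rad/sec.

548 rad/sec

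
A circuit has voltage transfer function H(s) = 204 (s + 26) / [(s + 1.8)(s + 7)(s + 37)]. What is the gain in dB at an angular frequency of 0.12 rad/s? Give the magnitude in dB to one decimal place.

21.1 dB

|j0.12 + 26| = √(0.12² + 26²) = 26
|j0.12 + 1.8| = √(0.12² + 1.8²) = 1.804
|j0.12 + 7| = √(0.12² + 7²) = 7.001
|j0.12 + 37| = √(0.12² + 37²) = 37
|H(j0.12)| = 204 × 26 / (1.804 × 7.001 × 37) = 11.35
20 log₁₀(11.35) = 21.10 dB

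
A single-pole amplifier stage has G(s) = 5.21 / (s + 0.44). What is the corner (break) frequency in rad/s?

The single real pole at s = −0.44 gives a corner at ω = 0.44 rad/s.

0.44 rad/s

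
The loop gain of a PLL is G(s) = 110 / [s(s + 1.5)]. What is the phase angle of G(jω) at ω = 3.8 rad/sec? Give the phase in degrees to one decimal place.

∠(j3.8 + 1.5) = arctan(3.8/1.5) = 68.46°
∠(j3.8) = 90.00°
∠G(j3.8) = − (68.46° + 90.00°) = -158.46°

-158.5°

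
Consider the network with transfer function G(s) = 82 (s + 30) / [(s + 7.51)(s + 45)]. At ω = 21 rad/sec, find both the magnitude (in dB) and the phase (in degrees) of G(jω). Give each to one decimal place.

|j21 + 30| = √(21² + 30²) = 36.62
|j21 + 7.51| = √(21² + 7.51²) = 22.3
|j21 + 45| = √(21² + 45²) = 49.66
|G(j21)| = 82 × 36.62 / (22.3 × 49.66) = 2.7113
20 log₁₀(2.7113) = 8.66 dB
∠(j21 + 30) = arctan(21/30) = 34.99°
∠(j21 + 7.51) = arctan(21/7.51) = 70.32°
∠(j21 + 45) = arctan(21/45) = 25.02°
∠G(j21) = 34.99° − (70.32° + 25.02°) = -60.35°

|G| = 8.7 dB, ∠G = -60.3°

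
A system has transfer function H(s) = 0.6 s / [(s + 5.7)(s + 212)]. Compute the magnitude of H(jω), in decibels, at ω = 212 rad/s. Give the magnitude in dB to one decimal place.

-54.0 dB

|j212| = 212
|j212 + 5.7| = √(212² + 5.7²) = 212.1
|j212 + 212| = √(212² + 212²) = 299.8
|H(j212)| = 0.6 × 212 / (212.1 × 299.8) = 0.0020005
20 log₁₀(0.0020005) = -53.98 dB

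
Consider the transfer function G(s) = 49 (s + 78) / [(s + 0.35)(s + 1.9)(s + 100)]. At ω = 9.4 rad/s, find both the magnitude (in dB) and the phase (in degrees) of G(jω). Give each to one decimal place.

|j9.4 + 78| = √(9.4² + 78²) = 78.56
|j9.4 + 0.35| = √(9.4² + 0.35²) = 9.407
|j9.4 + 1.9| = √(9.4² + 1.9²) = 9.59
|j9.4 + 100| = √(9.4² + 100²) = 100.4
|G(j9.4)| = 49 × 78.56 / (9.407 × 9.59 × 100.4) = 0.42487
20 log₁₀(0.42487) = -7.43 dB
∠(j9.4 + 78) = arctan(9.4/78) = 6.87°
∠(j9.4 + 0.35) = arctan(9.4/0.35) = 87.87°
∠(j9.4 + 1.9) = arctan(9.4/1.9) = 78.57°
∠(j9.4 + 100) = arctan(9.4/100) = 5.37°
∠G(j9.4) = 6.87° − (87.87° + 78.57° + 5.37°) = -164.94°

|G| = -7.4 dB, ∠G = -164.9°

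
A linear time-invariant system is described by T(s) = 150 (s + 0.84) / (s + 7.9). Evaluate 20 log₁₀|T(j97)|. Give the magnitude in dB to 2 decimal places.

43.49 dB

|j97 + 0.84| = √(97² + 0.84²) = 97
|j97 + 7.9| = √(97² + 7.9²) = 97.32
|T(j97)| = 150 × 97 / 97.32 = 149.51
20 log₁₀(149.51) = 43.493 dB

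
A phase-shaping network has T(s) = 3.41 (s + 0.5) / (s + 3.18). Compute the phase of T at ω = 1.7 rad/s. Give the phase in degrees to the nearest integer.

45°

∠(j1.7 + 0.5) = arctan(1.7/0.5) = 73.61°
∠(j1.7 + 3.18) = arctan(1.7/3.18) = 28.13°
∠T(j1.7) = 73.61° − 28.13° = 45.48°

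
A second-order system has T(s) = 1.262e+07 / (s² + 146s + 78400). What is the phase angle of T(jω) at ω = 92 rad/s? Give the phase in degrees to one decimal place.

-10.9°

∠[(j92)² + 146(j92) + 78400] = ∠[69936 + j13432] = 10.87°
∠T(j92) = −10.87° = -10.87°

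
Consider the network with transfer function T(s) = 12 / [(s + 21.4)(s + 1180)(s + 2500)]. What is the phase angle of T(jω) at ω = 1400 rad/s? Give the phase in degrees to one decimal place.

-168.2 deg

∠(j1400 + 21.4) = arctan(1400/21.4) = 89.12°
∠(j1400 + 1180) = arctan(1400/1180) = 49.87°
∠(j1400 + 2500) = arctan(1400/2500) = 29.25°
∠T(j1400) = − (89.12° + 49.87° + 29.25°) = -168.25°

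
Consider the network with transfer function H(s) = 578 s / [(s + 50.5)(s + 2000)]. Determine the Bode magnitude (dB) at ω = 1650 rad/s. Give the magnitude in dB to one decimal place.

|j1650| = 1650
|j1650 + 50.5| = √(1650² + 50.5²) = 1651
|j1650 + 2000| = √(1650² + 2000²) = 2593
|H(j1650)| = 578 × 1650 / (1651 × 2593) = 0.22282
20 log₁₀(0.22282) = -13.04 dB

-13.0 dB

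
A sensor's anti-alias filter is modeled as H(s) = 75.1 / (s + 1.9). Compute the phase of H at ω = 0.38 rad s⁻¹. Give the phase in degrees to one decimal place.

-11.3°

∠(j0.38 + 1.9) = arctan(0.38/1.9) = 11.31°
∠H(j0.38) = −11.31° = -11.31°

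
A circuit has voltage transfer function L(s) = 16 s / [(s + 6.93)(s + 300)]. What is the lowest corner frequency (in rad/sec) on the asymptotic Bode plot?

Break frequencies occur at each pole and zero magnitude: 6.93 rad/sec, 300 rad/sec.
The lowest is 6.93 rad/sec.

6.93 rad/sec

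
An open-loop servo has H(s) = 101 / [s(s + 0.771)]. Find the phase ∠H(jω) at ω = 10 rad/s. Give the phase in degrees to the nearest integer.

-176°

∠(j10 + 0.771) = arctan(10/0.771) = 85.59°
∠(j10) = 90.00°
∠H(j10) = − (85.59° + 90.00°) = -175.59°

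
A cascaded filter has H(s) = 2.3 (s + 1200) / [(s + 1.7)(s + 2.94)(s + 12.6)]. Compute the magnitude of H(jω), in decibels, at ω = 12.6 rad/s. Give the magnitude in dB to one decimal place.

-0.5 dB

|j12.6 + 1200| = √(12.6² + 1200²) = 1200
|j12.6 + 1.7| = √(12.6² + 1.7²) = 12.71
|j12.6 + 2.94| = √(12.6² + 2.94²) = 12.94
|j12.6 + 12.6| = √(12.6² + 12.6²) = 17.82
|H(j12.6)| = 2.3 × 1200 / (12.71 × 12.94 × 17.82) = 0.94162
20 log₁₀(0.94162) = -0.52 dB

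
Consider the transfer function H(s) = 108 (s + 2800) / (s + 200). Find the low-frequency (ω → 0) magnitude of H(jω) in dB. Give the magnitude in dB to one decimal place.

63.6 dB

H(0) = 108 × 2800 / 200 = 1512
20 log₁₀(1512) = 63.59 dB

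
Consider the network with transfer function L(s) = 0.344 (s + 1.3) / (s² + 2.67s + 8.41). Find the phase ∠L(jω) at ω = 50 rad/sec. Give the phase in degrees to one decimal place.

∠(j50 + 1.3) = arctan(50/1.3) = 88.51°
∠[(j50)² + 2.67(j50) + 8.41] = ∠[-2491.6 + j133.5] = 176.93°
∠L(j50) = 88.51° − 176.93° = -88.42°

-88.4 deg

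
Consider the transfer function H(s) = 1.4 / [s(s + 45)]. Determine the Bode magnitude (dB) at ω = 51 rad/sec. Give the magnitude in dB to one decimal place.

|j51 + 45| = √(51² + 45²) = 68.01
|j51| = 51
|H(j51)| = 1.4 / (68.01 × 51) = 0.0004036
20 log₁₀(0.0004036) = -67.88 dB

-67.9 dB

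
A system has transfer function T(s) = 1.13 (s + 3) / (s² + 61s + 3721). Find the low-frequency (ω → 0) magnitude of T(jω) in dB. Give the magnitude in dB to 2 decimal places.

T(0) = 1.13 × 3 / 3721 = 0.00091105
20 log₁₀(0.00091105) = -60.809 dB

-60.81 dB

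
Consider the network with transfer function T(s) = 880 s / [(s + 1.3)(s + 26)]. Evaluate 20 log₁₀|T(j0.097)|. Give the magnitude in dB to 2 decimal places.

8.02 dB

|j0.097| = 0.097
|j0.097 + 1.3| = √(0.097² + 1.3²) = 1.304
|j0.097 + 26| = √(0.097² + 26²) = 26
|T(j0.097)| = 880 × 0.097 / (1.304 × 26) = 2.5184
20 log₁₀(2.5184) = 8.023 dB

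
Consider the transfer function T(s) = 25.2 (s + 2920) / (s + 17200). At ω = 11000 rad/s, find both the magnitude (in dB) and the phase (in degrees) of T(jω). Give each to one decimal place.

|j11000 + 2920| = √(11000² + 2920²) = 1.138e+04
|j11000 + 17200| = √(11000² + 17200²) = 2.042e+04
|T(j11000)| = 25.2 × 1.138e+04 / 2.042e+04 = 14.047
20 log₁₀(14.047) = 22.95 dB
∠(j11000 + 2920) = arctan(11000/2920) = 75.13°
∠(j11000 + 17200) = arctan(11000/17200) = 32.60°
∠T(j11000) = 75.13° − 32.60° = 42.53°

|T| = 23.0 dB, ∠T = 42.5 deg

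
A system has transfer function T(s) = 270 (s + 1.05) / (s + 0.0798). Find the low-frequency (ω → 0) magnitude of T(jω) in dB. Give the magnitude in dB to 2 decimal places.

T(0) = 270 × 1.05 / 0.0798 = 3552.6
20 log₁₀(3552.6) = 71.011 dB

71.01 dB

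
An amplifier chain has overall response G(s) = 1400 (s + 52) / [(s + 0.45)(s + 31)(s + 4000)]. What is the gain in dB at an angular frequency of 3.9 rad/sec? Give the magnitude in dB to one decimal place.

|j3.9 + 52| = √(3.9² + 52²) = 52.15
|j3.9 + 0.45| = √(3.9² + 0.45²) = 3.926
|j3.9 + 31| = √(3.9² + 31²) = 31.24
|j3.9 + 4000| = √(3.9² + 4000²) = 4000
|G(j3.9)| = 1400 × 52.15 / (3.926 × 31.24 × 4000) = 0.14879
20 log₁₀(0.14879) = -16.55 dB

-16.5 dB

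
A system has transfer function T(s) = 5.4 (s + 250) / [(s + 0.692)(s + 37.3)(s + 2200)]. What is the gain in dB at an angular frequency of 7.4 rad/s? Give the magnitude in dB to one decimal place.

-53.3 dB

|j7.4 + 250| = √(7.4² + 250²) = 250.1
|j7.4 + 0.692| = √(7.4² + 0.692²) = 7.432
|j7.4 + 37.3| = √(7.4² + 37.3²) = 38.03
|j7.4 + 2200| = √(7.4² + 2200²) = 2200
|T(j7.4)| = 5.4 × 250.1 / (7.432 × 38.03 × 2200) = 0.0021721
20 log₁₀(0.0021721) = -53.26 dB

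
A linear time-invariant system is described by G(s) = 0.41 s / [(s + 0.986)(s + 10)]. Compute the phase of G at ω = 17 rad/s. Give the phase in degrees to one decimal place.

∠(j17) = 90.00°
∠(j17 + 0.986) = arctan(17/0.986) = 86.68°
∠(j17 + 10) = arctan(17/10) = 59.53°
∠G(j17) = 90.00° − (86.68° + 59.53°) = -56.22°

-56.2 deg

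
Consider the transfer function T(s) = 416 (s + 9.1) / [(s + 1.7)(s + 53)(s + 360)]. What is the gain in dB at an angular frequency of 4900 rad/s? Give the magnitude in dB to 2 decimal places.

|j4900 + 9.1| = √(4900² + 9.1²) = 4900
|j4900 + 1.7| = √(4900² + 1.7²) = 4900
|j4900 + 53| = √(4900² + 53²) = 4900
|j4900 + 360| = √(4900² + 360²) = 4913
|T(j4900)| = 416 × 4900 / (4900 × 4900 × 4913) = 1.7279e-05
20 log₁₀(1.7279e-05) = -95.250 dB

-95.25 dB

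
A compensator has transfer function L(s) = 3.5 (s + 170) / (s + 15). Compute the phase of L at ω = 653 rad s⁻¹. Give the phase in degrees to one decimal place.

∠(j653 + 170) = arctan(653/170) = 75.41°
∠(j653 + 15) = arctan(653/15) = 88.68°
∠L(j653) = 75.41° − 88.68° = -13.28°

-13.3 deg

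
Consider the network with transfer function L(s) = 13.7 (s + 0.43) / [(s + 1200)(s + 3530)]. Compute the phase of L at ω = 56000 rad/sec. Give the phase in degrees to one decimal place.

∠(j56000 + 0.43) = arctan(56000/0.43) = 90.00°
∠(j56000 + 1200) = arctan(56000/1200) = 88.77°
∠(j56000 + 3530) = arctan(56000/3530) = 86.39°
∠L(j56000) = 90.00° − (88.77° + 86.39°) = -85.17°

-85.2°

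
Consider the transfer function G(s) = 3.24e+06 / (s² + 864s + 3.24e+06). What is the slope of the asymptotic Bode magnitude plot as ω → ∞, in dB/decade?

-40 dB/decade

With 0 zeros and 2 poles, the high-frequency asymptotic slope is 20 × (0 − 2) = -40 dB/decade.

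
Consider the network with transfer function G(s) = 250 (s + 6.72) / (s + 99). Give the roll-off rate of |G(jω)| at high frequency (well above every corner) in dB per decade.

0 dB/decade

With 1 zero and 1 pole, the high-frequency asymptotic slope is 20 × (1 − 1) = 0 dB/decade.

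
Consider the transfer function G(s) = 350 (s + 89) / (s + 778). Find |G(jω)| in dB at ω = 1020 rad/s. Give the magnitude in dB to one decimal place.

|j1020 + 89| = √(1020² + 89²) = 1024
|j1020 + 778| = √(1020² + 778²) = 1283
|G(j1020)| = 350 × 1024 / 1283 = 279.35
20 log₁₀(279.35) = 48.92 dB

48.9 dB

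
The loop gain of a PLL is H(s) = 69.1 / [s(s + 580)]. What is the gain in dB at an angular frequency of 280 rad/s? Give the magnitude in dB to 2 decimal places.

|j280 + 580| = √(280² + 580²) = 644
|j280| = 280
|H(j280)| = 69.1 / (644 × 280) = 0.00038318
20 log₁₀(0.00038318) = -68.332 dB

-68.33 dB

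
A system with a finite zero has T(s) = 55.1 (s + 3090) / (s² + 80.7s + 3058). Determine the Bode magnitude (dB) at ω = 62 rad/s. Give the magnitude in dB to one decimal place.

|j62 + 3090| = √(62² + 3090²) = 3091
|(j62)² + 80.7(j62) + 3058| = |-786 + j5003.4| = 5065
|T(j62)| = 55.1 × 3091 / 5065 = 33.623
20 log₁₀(33.623) = 30.53 dB

30.5 dB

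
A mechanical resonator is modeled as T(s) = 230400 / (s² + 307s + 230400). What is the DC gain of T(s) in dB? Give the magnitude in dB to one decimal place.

T(0) = 230400 / 230400 = 1
20 log₁₀(1) = 0.00 dB

0.0 dB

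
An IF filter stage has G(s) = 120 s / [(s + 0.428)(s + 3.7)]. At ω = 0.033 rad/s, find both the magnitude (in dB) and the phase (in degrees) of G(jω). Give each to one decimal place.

|G| = 7.9 dB, ∠G = 85.1 deg

|j0.033| = 0.033
|j0.033 + 0.428| = √(0.033² + 0.428²) = 0.4293
|j0.033 + 3.7| = √(0.033² + 3.7²) = 3.7
|G(j0.033)| = 120 × 0.033 / (0.4293 × 3.7) = 2.4931
20 log₁₀(2.4931) = 7.93 dB
∠(j0.033) = 90.00°
∠(j0.033 + 0.428) = arctan(0.033/0.428) = 4.41°
∠(j0.033 + 3.7) = arctan(0.033/3.7) = 0.51°
∠G(j0.033) = 90.00° − (4.41° + 0.51°) = 85.08°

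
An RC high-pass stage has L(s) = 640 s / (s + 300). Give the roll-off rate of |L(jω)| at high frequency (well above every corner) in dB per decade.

With 1 zero and 1 pole, the high-frequency asymptotic slope is 20 × (1 − 1) = 0 dB/decade.

0 dB/decade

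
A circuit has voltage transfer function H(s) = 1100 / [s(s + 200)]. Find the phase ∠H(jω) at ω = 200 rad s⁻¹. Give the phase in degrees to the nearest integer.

∠(j200 + 200) = arctan(200/200) = 45.00°
∠(j200) = 90.00°
∠H(j200) = − (45.00° + 90.00°) = -135.00°

-135 deg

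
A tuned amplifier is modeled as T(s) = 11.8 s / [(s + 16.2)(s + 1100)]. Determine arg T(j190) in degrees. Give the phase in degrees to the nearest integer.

∠(j190) = 90.00°
∠(j190 + 16.2) = arctan(190/16.2) = 85.13°
∠(j190 + 1100) = arctan(190/1100) = 9.80°
∠T(j190) = 90.00° − (85.13° + 9.80°) = -4.93°

-5°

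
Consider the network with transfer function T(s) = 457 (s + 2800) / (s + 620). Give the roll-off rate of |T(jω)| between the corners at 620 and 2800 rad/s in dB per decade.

In this band the factors already past their corner are: pole at 620; net slope = -20 dB/decade.

-20 dB/decade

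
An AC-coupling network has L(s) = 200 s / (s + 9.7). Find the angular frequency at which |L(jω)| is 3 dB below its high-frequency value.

For a single-pole high-pass, the −3 dB point is at the pole: ω = 9.7 rad/s.

9.7 rad/s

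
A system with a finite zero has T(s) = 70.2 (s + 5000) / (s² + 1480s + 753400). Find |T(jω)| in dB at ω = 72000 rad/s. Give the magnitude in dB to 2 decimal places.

|j72000 + 5000| = √(72000² + 5000²) = 7.217e+04
|(j72000)² + 1480(j72000) + 753400| = |-5.1832e+09 + j1.0656e+08| = 5.184e+09
|T(j72000)| = 70.2 × 7.217e+04 / 5.184e+09 = 0.00097728
20 log₁₀(0.00097728) = -60.200 dB

-60.20 dB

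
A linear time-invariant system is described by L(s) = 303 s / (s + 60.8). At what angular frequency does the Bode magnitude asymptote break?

60.8 rad/s

The single real pole at s = −60.8 gives a corner at ω = 60.8 rad/s.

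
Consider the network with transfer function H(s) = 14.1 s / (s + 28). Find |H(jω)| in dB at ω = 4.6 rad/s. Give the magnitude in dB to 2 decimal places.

7.18 dB

|j4.6| = 4.6
|j4.6 + 28| = √(4.6² + 28²) = 28.38
|H(j4.6)| = 14.1 × 4.6 / 28.38 = 2.2858
20 log₁₀(2.2858) = 7.181 dB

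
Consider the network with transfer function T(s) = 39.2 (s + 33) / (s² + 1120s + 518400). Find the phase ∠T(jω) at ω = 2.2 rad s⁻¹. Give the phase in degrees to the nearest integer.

∠(j2.2 + 33) = arctan(2.2/33) = 3.81°
∠[(j2.2)² + 1120(j2.2) + 518400] = ∠[5.184e+05 + j2464] = 0.27°
∠T(j2.2) = 3.81° − 0.27° = 3.54°

4°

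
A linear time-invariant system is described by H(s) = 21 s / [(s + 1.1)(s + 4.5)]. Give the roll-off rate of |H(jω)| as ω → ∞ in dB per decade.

With 1 zero and 2 poles, the high-frequency asymptotic slope is 20 × (1 − 2) = -20 dB/decade.

-20 dB/decade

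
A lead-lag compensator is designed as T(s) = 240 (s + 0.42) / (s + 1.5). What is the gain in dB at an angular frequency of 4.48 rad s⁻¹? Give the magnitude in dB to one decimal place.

47.2 dB

|j4.48 + 0.42| = √(4.48² + 0.42²) = 4.5
|j4.48 + 1.5| = √(4.48² + 1.5²) = 4.724
|T(j4.48)| = 240 × 4.5 / 4.724 = 228.58
20 log₁₀(228.58) = 47.18 dB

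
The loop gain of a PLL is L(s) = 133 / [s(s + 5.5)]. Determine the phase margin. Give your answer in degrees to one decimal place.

26.8°

Gain crossover: |L(jω)| = 1 at ω ≈ 10.9 rad/s.
∠L(j10.9) = −90° − arctan(10.9/5.5) ≈ -153.22°
PM = 180° + (-153.22°) = 26.78°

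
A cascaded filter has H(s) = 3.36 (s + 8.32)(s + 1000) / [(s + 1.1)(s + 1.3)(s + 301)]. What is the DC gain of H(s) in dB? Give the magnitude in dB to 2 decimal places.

H(0) = 3.36 × 8.32 × 1000 / (1.1 × 1.3 × 301) = 64.947
20 log₁₀(64.947) = 36.251 dB

36.25 dB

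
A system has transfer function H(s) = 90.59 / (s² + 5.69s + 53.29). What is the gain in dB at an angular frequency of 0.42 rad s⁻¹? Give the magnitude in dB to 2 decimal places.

|(j0.42)² + 5.69(j0.42) + 53.29| = |53.114 + j2.3898| = 53.17
|H(j0.42)| = 90.59 / 53.17 = 1.7039
20 log₁₀(1.7039) = 4.629 dB

4.63 dB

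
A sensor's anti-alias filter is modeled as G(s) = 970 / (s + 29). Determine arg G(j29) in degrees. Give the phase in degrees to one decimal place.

∠(j29 + 29) = arctan(29/29) = 45.00°
∠G(j29) = −45.00° = -45.00°

-45.0 deg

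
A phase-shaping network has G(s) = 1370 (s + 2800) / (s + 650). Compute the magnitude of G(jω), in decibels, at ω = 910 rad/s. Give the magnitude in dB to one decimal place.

|j910 + 2800| = √(910² + 2800²) = 2944
|j910 + 650| = √(910² + 650²) = 1118
|G(j910)| = 1370 × 2944 / 1118 = 3606.8
20 log₁₀(3606.8) = 71.14 dB

71.1 dB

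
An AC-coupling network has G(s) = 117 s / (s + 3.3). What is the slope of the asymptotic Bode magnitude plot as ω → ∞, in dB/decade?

With 1 zero and 1 pole, the high-frequency asymptotic slope is 20 × (1 − 1) = 0 dB/decade.

0 dB/decade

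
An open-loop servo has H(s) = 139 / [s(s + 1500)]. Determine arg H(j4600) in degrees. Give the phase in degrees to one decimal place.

-161.9°

∠(j4600 + 1500) = arctan(4600/1500) = 71.94°
∠(j4600) = 90.00°
∠H(j4600) = − (71.94° + 90.00°) = -161.94°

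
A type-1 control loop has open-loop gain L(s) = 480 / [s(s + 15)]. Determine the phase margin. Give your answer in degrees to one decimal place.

Gain crossover: |L(jω)| = 1 at ω ≈ 19.5 rad s⁻¹.
∠L(j19.5) = −90° − arctan(19.5/15) ≈ -142.44°
PM = 180° + (-142.44°) = 37.56°

37.6°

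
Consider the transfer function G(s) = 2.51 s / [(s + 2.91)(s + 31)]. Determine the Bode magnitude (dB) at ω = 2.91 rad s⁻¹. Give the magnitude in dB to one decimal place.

|j2.91| = 2.91
|j2.91 + 2.91| = √(2.91² + 2.91²) = 4.115
|j2.91 + 31| = √(2.91² + 31²) = 31.14
|G(j2.91)| = 2.51 × 2.91 / (4.115 × 31.14) = 0.057002
20 log₁₀(0.057002) = -24.88 dB

-24.9 dB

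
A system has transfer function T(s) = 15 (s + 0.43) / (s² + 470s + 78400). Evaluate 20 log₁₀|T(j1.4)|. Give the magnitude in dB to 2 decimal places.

-71.05 dB

|j1.4 + 0.43| = √(1.4² + 0.43²) = 1.465
|(j1.4)² + 470(j1.4) + 78400| = |78398 + j658| = 7.84e+04
|T(j1.4)| = 15 × 1.465 / 7.84e+04 = 0.0002802
20 log₁₀(0.0002802) = -71.051 dB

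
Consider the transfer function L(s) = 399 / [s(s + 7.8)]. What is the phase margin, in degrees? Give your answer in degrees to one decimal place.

Gain crossover: |L(jω)| = 1 at ω ≈ 19.2 rad s⁻¹.
∠L(j19.2) = −90° − arctan(19.2/7.8) ≈ -157.92°
PM = 180° + (-157.92°) = 22.08°

22.1°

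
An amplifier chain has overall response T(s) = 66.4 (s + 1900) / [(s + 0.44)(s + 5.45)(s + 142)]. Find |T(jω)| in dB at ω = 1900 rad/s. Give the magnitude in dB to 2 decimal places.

-91.72 dB

|j1900 + 1900| = √(1900² + 1900²) = 2687
|j1900 + 0.44| = √(1900² + 0.44²) = 1900
|j1900 + 5.45| = √(1900² + 5.45²) = 1900
|j1900 + 142| = √(1900² + 142²) = 1905
|T(j1900)| = 66.4 × 2687 / (1900 × 1900 × 1905) = 2.594e-05
20 log₁₀(2.594e-05) = -91.721 dB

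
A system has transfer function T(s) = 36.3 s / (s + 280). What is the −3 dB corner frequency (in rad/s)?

280 rad/s

For a single-pole high-pass, the −3 dB point is at the pole: ω = 280 rad/s.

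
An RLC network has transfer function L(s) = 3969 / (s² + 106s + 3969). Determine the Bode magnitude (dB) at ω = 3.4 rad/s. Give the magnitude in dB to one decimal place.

-0.0 dB

|(j3.4)² + 106(j3.4) + 3969| = |3957.4 + j360.4| = 3974
|L(j3.4)| = 3969 / 3974 = 0.99879
20 log₁₀(0.99879) = -0.01 dB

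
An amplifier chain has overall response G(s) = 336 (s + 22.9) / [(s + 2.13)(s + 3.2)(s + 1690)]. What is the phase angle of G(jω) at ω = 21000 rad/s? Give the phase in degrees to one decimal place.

-175.4 deg

∠(j21000 + 22.9) = arctan(21000/22.9) = 89.94°
∠(j21000 + 2.13) = arctan(21000/2.13) = 89.99°
∠(j21000 + 3.2) = arctan(21000/3.2) = 89.99°
∠(j21000 + 1690) = arctan(21000/1690) = 85.40°
∠G(j21000) = 89.94° − (89.99° + 89.99° + 85.40°) = -175.45°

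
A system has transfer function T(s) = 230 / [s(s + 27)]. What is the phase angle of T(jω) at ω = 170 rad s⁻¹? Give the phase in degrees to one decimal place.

-171.0°

∠(j170 + 27) = arctan(170/27) = 80.98°
∠(j170) = 90.00°
∠T(j170) = − (80.98° + 90.00°) = -170.98°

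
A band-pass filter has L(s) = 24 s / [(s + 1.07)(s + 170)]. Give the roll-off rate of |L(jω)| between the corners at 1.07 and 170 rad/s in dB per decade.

0 dB/decade

In this band the factors already past their corner are: 1 differentiator zero, pole at 1.07; net slope = 0 dB/decade.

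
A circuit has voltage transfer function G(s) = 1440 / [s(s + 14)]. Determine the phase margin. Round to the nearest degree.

21 deg

Gain crossover: |G(jω)| = 1 at ω ≈ 36.7 rad/sec.
∠G(j36.7) = −90° − arctan(36.7/14) ≈ -159.11°
PM = 180° + (-159.11°) = 20.89°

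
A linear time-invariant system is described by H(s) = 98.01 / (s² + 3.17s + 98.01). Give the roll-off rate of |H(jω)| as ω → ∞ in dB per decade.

With 0 zeros and 2 poles, the high-frequency asymptotic slope is 20 × (0 − 2) = -40 dB/decade.

-40 dB/decade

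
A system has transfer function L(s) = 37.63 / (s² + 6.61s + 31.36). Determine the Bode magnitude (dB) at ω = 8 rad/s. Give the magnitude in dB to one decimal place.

|(j8)² + 6.61(j8) + 31.36| = |-32.64 + j52.88| = 62.14
|L(j8)| = 37.63 / 62.14 = 0.60555
20 log₁₀(0.60555) = -4.36 dB

-4.4 dB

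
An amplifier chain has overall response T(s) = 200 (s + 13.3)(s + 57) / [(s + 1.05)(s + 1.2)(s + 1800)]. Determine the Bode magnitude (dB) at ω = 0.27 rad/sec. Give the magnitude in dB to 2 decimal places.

36.01 dB

|j0.27 + 13.3| = √(0.27² + 13.3²) = 13.3
|j0.27 + 57| = √(0.27² + 57²) = 57
|j0.27 + 1.05| = √(0.27² + 1.05²) = 1.084
|j0.27 + 1.2| = √(0.27² + 1.2²) = 1.23
|j0.27 + 1800| = √(0.27² + 1800²) = 1800
|T(j0.27)| = 200 × 13.3 × 57 / (1.084 × 1.23 × 1800) = 63.18
20 log₁₀(63.18) = 36.012 dB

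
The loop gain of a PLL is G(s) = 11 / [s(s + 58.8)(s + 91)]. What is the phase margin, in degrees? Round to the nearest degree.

Gain crossover: |G(jω)| = 1 at ω ≈ 0.00206 rad s⁻¹.
∠G(j0.00206) = −90° − arctan(0.00206/58.8) − arctan(0.00206/91) ≈ -90.00°
PM = 180° + (-90.00°) = 90.00°

90°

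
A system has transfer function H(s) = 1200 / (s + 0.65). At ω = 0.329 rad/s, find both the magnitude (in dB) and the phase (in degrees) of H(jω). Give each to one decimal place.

|H| = 64.3 dB, ∠H = -26.8°

|j0.329 + 0.65| = √(0.329² + 0.65²) = 0.7285
|H(j0.329)| = 1200 / 0.7285 = 1647.2
20 log₁₀(1647.2) = 64.33 dB
∠(j0.329 + 0.65) = arctan(0.329/0.65) = 26.85°
∠H(j0.329) = −26.85° = -26.85°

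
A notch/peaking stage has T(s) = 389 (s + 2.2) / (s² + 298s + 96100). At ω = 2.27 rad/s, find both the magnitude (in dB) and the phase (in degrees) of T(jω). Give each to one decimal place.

|T| = -37.9 dB, ∠T = 45.5°

|j2.27 + 2.2| = √(2.27² + 2.2²) = 3.161
|(j2.27)² + 298(j2.27) + 96100| = |96095 + j676.46| = 9.61e+04
|T(j2.27)| = 389 × 3.161 / 9.61e+04 = 0.012796
20 log₁₀(0.012796) = -37.86 dB
∠(j2.27 + 2.2) = arctan(2.27/2.2) = 45.90°
∠[(j2.27)² + 298(j2.27) + 96100] = ∠[96095 + j676.46] = 0.40°
∠T(j2.27) = 45.90° − 0.40° = 45.49°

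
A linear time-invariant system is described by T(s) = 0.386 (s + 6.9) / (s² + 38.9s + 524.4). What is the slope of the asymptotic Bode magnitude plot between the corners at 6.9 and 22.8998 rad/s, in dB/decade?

20 dB/decade

In this band the factors already past their corner are: zero at 6.9; net slope = 20 dB/decade.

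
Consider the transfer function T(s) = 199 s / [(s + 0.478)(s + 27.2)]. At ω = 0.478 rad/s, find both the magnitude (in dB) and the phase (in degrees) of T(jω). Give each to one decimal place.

|T| = 14.3 dB, ∠T = 44.0°

|j0.478| = 0.478
|j0.478 + 0.478| = √(0.478² + 0.478²) = 0.676
|j0.478 + 27.2| = √(0.478² + 27.2²) = 27.2
|T(j0.478)| = 199 × 0.478 / (0.676 × 27.2) = 5.1725
20 log₁₀(5.1725) = 14.27 dB
∠(j0.478) = 90.00°
∠(j0.478 + 0.478) = arctan(0.478/0.478) = 45.00°
∠(j0.478 + 27.2) = arctan(0.478/27.2) = 1.01°
∠T(j0.478) = 90.00° − (45.00° + 1.01°) = 43.99°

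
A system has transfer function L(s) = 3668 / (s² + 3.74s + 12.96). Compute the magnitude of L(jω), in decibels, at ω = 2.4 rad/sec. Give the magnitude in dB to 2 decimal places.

50.07 dB

|(j2.4)² + 3.74(j2.4) + 12.96| = |7.2 + j8.976| = 11.51
|L(j2.4)| = 3668 / 11.51 = 318.77
20 log₁₀(318.77) = 50.069 dB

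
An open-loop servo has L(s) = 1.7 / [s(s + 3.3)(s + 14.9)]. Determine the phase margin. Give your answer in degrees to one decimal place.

Gain crossover: |L(jω)| = 1 at ω ≈ 0.0346 rad s⁻¹.
∠L(j0.0346) = −90° − arctan(0.0346/3.3) − arctan(0.0346/14.9) ≈ -90.73°
PM = 180° + (-90.73°) = 89.27°

89.3°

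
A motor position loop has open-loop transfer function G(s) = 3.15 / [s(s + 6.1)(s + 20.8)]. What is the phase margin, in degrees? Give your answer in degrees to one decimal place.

Gain crossover: |G(jω)| = 1 at ω ≈ 0.0248 rad/s.
∠G(j0.0248) = −90° − arctan(0.0248/6.1) − arctan(0.0248/20.8) ≈ -90.30°
PM = 180° + (-90.30°) = 89.70°

89.7°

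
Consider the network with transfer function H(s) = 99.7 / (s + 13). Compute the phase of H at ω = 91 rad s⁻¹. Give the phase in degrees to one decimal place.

∠(j91 + 13) = arctan(91/13) = 81.87°
∠H(j91) = −81.87° = -81.87°

-81.9°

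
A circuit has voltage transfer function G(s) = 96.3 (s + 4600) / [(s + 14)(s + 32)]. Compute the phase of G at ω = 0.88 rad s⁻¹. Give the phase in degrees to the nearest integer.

-5°

∠(j0.88 + 4600) = arctan(0.88/4600) = 0.01°
∠(j0.88 + 14) = arctan(0.88/14) = 3.60°
∠(j0.88 + 32) = arctan(0.88/32) = 1.58°
∠G(j0.88) = 0.01° − (3.60° + 1.58°) = -5.16°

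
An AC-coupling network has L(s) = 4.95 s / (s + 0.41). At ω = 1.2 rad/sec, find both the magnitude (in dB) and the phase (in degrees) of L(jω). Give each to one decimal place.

|j1.2| = 1.2
|j1.2 + 0.41| = √(1.2² + 0.41²) = 1.268
|L(j1.2)| = 4.95 × 1.2 / 1.268 = 4.6841
20 log₁₀(4.6841) = 13.41 dB
∠(j1.2) = 90.00°
∠(j1.2 + 0.41) = arctan(1.2/0.41) = 71.14°
∠L(j1.2) = 90.00° − 71.14° = 18.86°

|L| = 13.4 dB, ∠L = 18.9°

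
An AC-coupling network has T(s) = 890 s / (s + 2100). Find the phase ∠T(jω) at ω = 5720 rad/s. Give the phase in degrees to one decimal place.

20.2°

∠(j5720) = 90.00°
∠(j5720 + 2100) = arctan(5720/2100) = 69.84°
∠T(j5720) = 90.00° − 69.84° = 20.16°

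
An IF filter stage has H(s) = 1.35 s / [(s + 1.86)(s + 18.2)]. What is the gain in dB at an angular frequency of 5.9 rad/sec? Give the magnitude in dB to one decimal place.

-23.4 dB

|j5.9| = 5.9
|j5.9 + 1.86| = √(5.9² + 1.86²) = 6.186
|j5.9 + 18.2| = √(5.9² + 18.2²) = 19.13
|H(j5.9)| = 1.35 × 5.9 / (6.186 × 19.13) = 0.067296
20 log₁₀(0.067296) = -23.44 dB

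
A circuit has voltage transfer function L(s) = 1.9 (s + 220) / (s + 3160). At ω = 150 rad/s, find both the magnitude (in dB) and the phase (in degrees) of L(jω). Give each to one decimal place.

|L| = -15.9 dB, ∠L = 31.6 deg

|j150 + 220| = √(150² + 220²) = 266.3
|j150 + 3160| = √(150² + 3160²) = 3164
|L(j150)| = 1.9 × 266.3 / 3164 = 0.15992
20 log₁₀(0.15992) = -15.92 dB
∠(j150 + 220) = arctan(150/220) = 34.29°
∠(j150 + 3160) = arctan(150/3160) = 2.72°
∠L(j150) = 34.29° − 2.72° = 31.57°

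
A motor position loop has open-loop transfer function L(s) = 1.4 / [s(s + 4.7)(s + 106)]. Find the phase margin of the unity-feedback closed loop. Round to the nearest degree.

Gain crossover: |L(jω)| = 1 at ω ≈ 0.00281 rad/s.
∠L(j0.00281) = −90° − arctan(0.00281/4.7) − arctan(0.00281/106) ≈ -90.04°
PM = 180° + (-90.04°) = 89.96°

90 deg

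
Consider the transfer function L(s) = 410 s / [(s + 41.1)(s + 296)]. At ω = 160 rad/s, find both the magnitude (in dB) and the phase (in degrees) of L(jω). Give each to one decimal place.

|L| = 1.4 dB, ∠L = -14.0°

|j160| = 160
|j160 + 41.1| = √(160² + 41.1²) = 165.2
|j160 + 296| = √(160² + 296²) = 336.5
|L(j160)| = 410 × 160 / (165.2 × 336.5) = 1.1802
20 log₁₀(1.1802) = 1.44 dB
∠(j160) = 90.00°
∠(j160 + 41.1) = arctan(160/41.1) = 75.59°
∠(j160 + 296) = arctan(160/296) = 28.39°
∠L(j160) = 90.00° − (75.59° + 28.39°) = -13.99°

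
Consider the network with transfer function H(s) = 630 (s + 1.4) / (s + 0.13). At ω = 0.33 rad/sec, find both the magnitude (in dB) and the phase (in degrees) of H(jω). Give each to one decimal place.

|j0.33 + 1.4| = √(0.33² + 1.4²) = 1.438
|j0.33 + 0.13| = √(0.33² + 0.13²) = 0.3547
|H(j0.33)| = 630 × 1.438 / 0.3547 = 2554.9
20 log₁₀(2554.9) = 68.15 dB
∠(j0.33 + 1.4) = arctan(0.33/1.4) = 13.26°
∠(j0.33 + 0.13) = arctan(0.33/0.13) = 68.50°
∠H(j0.33) = 13.26° − 68.50° = -55.24°

|H| = 68.1 dB, ∠H = -55.2 deg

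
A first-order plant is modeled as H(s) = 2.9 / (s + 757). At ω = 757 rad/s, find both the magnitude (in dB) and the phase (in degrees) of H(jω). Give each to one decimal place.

|H| = -51.3 dB, ∠H = -45.0°

|j757 + 757| = √(757² + 757²) = 1071
|H(j757)| = 2.9 / 1071 = 0.0027089
20 log₁₀(0.0027089) = -51.34 dB
∠(j757 + 757) = arctan(757/757) = 45.00°
∠H(j757) = −45.00° = -45.00°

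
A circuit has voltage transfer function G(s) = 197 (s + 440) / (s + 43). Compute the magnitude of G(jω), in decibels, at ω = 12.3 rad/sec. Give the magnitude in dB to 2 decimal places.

65.75 dB

|j12.3 + 440| = √(12.3² + 440²) = 440.2
|j12.3 + 43| = √(12.3² + 43²) = 44.72
|G(j12.3)| = 197 × 440.2 / 44.72 = 1938.8
20 log₁₀(1938.8) = 65.751 dB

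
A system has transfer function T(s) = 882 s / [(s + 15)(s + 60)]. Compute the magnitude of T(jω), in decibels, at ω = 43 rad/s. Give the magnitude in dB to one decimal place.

21.0 dB

|j43| = 43
|j43 + 15| = √(43² + 15²) = 45.54
|j43 + 60| = √(43² + 60²) = 73.82
|T(j43)| = 882 × 43 / (45.54 × 73.82) = 11.282
20 log₁₀(11.282) = 21.05 dB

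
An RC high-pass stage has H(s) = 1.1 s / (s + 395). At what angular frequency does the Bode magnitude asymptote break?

The single real pole at s = −395 gives a corner at ω = 395 rad/s.

395 rad/s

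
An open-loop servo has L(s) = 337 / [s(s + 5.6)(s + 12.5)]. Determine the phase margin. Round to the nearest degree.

39°

Gain crossover: |L(jω)| = 1 at ω ≈ 3.81 rad/s.
∠L(j3.81) = −90° − arctan(3.81/5.6) − arctan(3.81/12.5) ≈ -141.16°
PM = 180° + (-141.16°) = 38.84°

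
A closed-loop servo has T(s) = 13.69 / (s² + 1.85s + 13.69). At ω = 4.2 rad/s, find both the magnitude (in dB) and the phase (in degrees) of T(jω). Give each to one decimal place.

|T| = 3.9 dB, ∠T = -116.9°

|(j4.2)² + 1.85(j4.2) + 13.69| = |-3.95 + j7.77| = 8.716
|T(j4.2)| = 13.69 / 8.716 = 1.5706
20 log₁₀(1.5706) = 3.92 dB
∠[(j4.2)² + 1.85(j4.2) + 13.69] = ∠[-3.95 + j7.77] = 116.95°
∠T(j4.2) = −116.95° = -116.95°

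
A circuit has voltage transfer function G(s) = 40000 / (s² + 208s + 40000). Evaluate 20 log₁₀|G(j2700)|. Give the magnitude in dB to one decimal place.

|(j2700)² + 208(j2700) + 40000| = |-7.25e+06 + j5.616e+05| = 7.272e+06
|G(j2700)| = 40000 / 7.272e+06 = 0.0055008
20 log₁₀(0.0055008) = -45.19 dB

-45.2 dB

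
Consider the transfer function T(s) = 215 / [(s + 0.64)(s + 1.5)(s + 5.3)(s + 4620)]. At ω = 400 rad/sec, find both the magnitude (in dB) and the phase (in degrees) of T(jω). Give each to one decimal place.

|T| = -182.8 dB, ∠T = -273.9°

|j400 + 0.64| = √(400² + 0.64²) = 400
|j400 + 1.5| = √(400² + 1.5²) = 400
|j400 + 5.3| = √(400² + 5.3²) = 400
|j400 + 4620| = √(400² + 4620²) = 4637
|T(j400)| = 215 / (400 × 400 × 400 × 4637) = 7.2436e-10
20 log₁₀(7.2436e-10) = -182.80 dB
∠(j400 + 0.64) = arctan(400/0.64) = 89.91°
∠(j400 + 1.5) = arctan(400/1.5) = 89.79°
∠(j400 + 5.3) = arctan(400/5.3) = 89.24°
∠(j400 + 4620) = arctan(400/4620) = 4.95°
∠T(j400) = − (89.91° + 89.79° + 89.24° + 4.95°) = -273.88°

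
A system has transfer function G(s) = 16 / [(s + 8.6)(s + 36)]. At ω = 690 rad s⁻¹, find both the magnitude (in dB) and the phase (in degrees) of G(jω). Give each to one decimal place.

|G| = -89.5 dB, ∠G = -176.3°

|j690 + 8.6| = √(690² + 8.6²) = 690.1
|j690 + 36| = √(690² + 36²) = 690.9
|G(j690)| = 16 / (690.1 × 690.9) = 3.3558e-05
20 log₁₀(3.3558e-05) = -89.48 dB
∠(j690 + 8.6) = arctan(690/8.6) = 89.29°
∠(j690 + 36) = arctan(690/36) = 87.01°
∠G(j690) = − (89.29° + 87.01°) = -176.30°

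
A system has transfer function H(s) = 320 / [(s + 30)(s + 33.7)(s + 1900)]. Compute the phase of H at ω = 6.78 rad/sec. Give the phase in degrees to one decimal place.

-24.3°

∠(j6.78 + 30) = arctan(6.78/30) = 12.73°
∠(j6.78 + 33.7) = arctan(6.78/33.7) = 11.38°
∠(j6.78 + 1900) = arctan(6.78/1900) = 0.20°
∠H(j6.78) = − (12.73° + 11.38° + 0.20°) = -24.31°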